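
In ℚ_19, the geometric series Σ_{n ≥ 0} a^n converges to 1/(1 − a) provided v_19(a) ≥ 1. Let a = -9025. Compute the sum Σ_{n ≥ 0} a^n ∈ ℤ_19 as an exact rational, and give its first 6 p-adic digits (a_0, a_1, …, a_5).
Σ a^n = 1/(1 − a) = 1/9026;  first 6 digits = (1, 0, 13, 17, 16, 13)

v_19(a) = 2 ≥ 1, so the series converges in ℤ_19 to 1/(1 − a) = 1/(1 − (-9025)) = 1/9026. Expand this rational in ℤ_19: compute digits iteratively via d_i = x_i mod 19, x_{i+1} = (x_i − d_i)/19. The first 6 digits are (1, 0, 13, 17, 16, 13).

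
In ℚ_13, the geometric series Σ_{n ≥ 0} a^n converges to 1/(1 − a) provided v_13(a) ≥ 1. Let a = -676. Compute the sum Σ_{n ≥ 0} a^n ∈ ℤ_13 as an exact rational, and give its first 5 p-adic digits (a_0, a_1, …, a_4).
Σ a^n = 1/(1 − a) = 1/677;  first 5 digits = (1, 0, 9, 12, 2)

v_13(a) = 2 ≥ 1, so the series converges in ℤ_13 to 1/(1 − a) = 1/(1 − (-676)) = 1/677. Expand this rational in ℤ_13: compute digits iteratively via d_i = x_i mod 13, x_{i+1} = (x_i − d_i)/13. The first 5 digits are (1, 0, 9, 12, 2).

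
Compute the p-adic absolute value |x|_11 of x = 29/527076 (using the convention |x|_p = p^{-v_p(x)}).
|29/527076|_11 = 14641

Step 1 — compute v_11(x) by factoring powers of 11 out of the numerator and denominator: v_11(29/527076) = -4. Step 2 — apply |x|_p = p^{-v_p(x)} = 11^{4} = 14641.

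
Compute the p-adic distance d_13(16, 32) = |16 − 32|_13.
d_13(16, 32) = 1

Step 1 — x − y = 16 − 32 = -16. Step 2 — v_13(-16) = 0 (factor: -16 = −(13^0 · 16); the sign does not affect v_p). Step 3 — |x − y|_13 = 13^{0} = 1.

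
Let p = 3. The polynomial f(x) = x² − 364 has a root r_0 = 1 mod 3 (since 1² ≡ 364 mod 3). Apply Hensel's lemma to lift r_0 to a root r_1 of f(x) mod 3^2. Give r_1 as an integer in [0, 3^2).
r_1 = 7 (mod 9)

Hensel's recurrence: r_{i+1} = r_i − f(r_i)·(f′(r_i))^{-1} mod 3^{i+2}, with f′(x) = 2x. Iterate:
  r_0 = 1 (mod 3)
  r_1 = 7 (mod 9)
Final: r_1 = 7, and one checks f(r_1) ≡ 0 mod 3^2.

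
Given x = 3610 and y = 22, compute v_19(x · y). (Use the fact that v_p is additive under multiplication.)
v_19(79420) = 2

v_p(x) = 2 (factor: 3610 = 19^2 · 10); v_p(y) = 0 (factor: 22 = 19^0 · 22). Additivity: v_p(xy) = v_p(x) + v_p(y) = 2 + 0 = 2. (Direct check: xy = 79420 = 19^2 · (220).)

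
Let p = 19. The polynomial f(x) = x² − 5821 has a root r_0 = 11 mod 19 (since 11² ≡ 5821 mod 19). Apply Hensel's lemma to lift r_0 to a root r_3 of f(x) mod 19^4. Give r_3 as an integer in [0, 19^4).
r_3 = 80609 (mod 130321)

Hensel's recurrence: r_{i+1} = r_i − f(r_i)·(f′(r_i))^{-1} mod 19^{i+2}, with f′(x) = 2x. Iterate:
  r_0 = 11 (mod 19)
  r_1 = 106 (mod 361)
  r_2 = 5160 (mod 6859)
  r_3 = 80609 (mod 130321)
Final: r_3 = 80609, and one checks f(r_3) ≡ 0 mod 19^4.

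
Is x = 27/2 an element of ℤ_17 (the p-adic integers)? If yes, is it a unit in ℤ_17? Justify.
x ∈ ℤ_17^× (unit); v_17(x) = 0

ℤ_17 = {x ∈ ℚ_17 : v_17(x) ≥ 0} and ℤ_17^× = {x ∈ ℤ_17 : v_17(x) = 0}. Here v_17(27/2) = v_17(num) − v_17(den) = 0; compare against these criteria.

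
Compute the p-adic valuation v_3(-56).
v_3(-56) = 0

v_3(n) is the largest exponent k such that 3^k divides n. Factor out: -56 = -3^0 · 56. (Sign doesn't affect v_p.) So v_3(-56) = 0.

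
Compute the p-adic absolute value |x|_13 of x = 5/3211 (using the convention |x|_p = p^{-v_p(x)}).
|5/3211|_13 = 169

Step 1 — compute v_13(x) by factoring powers of 13 out of the numerator and denominator: v_13(5/3211) = -2. Step 2 — apply |x|_p = p^{-v_p(x)} = 13^{2} = 169.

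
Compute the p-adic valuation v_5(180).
v_5(180) = 1

v_5(n) is the largest exponent k such that 5^k divides n. Factor out: 180 = 5^1 · 36. (Sign doesn't affect v_p.) So v_5(180) = 1.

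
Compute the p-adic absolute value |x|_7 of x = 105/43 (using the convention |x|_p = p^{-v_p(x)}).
|105/43|_7 = 1/7

Step 1 — compute v_7(x) by factoring powers of 7 out of the numerator and denominator: v_7(105/43) = 1. Step 2 — apply |x|_p = p^{-v_p(x)} = 7^{-1} = 1/7.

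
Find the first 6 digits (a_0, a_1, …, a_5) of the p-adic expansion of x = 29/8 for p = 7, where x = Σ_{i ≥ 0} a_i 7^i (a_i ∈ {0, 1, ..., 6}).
(a_0, …, a_5) = (1, 3, 4, 2, 4, 2)

v_7(29/8) = 0 (numerator and denominator both coprime to 7), so x ∈ ℤ_7^×. Compute digits iteratively via a_i = x_i mod 7, x_{i+1} = (x_i − a_i)/7, with x_0 = x:
  x_0 = 29/8;  a_0 = 1;  x_1 = (x_0 − 1)/7 = 3/8
  x_1 = 3/8;  a_1 = 3;  x_2 = (x_1 − 3)/7 = -3/8
  x_2 = -3/8;  a_2 = 4;  x_3 = (x_2 − 4)/7 = -5/8
  x_3 = -5/8;  a_3 = 2;  x_4 = (x_3 − 2)/7 = -3/8
  x_4 = -3/8;  a_4 = 4;  x_5 = (x_4 − 4)/7 = -5/8
  x_5 = -5/8;  a_5 = 2;  x_6 = (x_5 − 2)/7 = -3/8
Digits: (1, 3, 4, 2, 4, 2).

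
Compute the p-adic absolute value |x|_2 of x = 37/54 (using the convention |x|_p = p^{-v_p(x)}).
|37/54|_2 = 2

Step 1 — compute v_2(x) by factoring powers of 2 out of the numerator and denominator: v_2(37/54) = -1. Step 2 — apply |x|_p = p^{-v_p(x)} = 2^{1} = 2.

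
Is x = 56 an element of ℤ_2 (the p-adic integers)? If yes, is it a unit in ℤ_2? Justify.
x ∈ ℤ_2 but not a unit; v_2(x) = 3 > 0

ℤ_2 = {x ∈ ℚ_2 : v_2(x) ≥ 0} and ℤ_2^× = {x ∈ ℤ_2 : v_2(x) = 0}. Here v_2(56) = v_2(num) − v_2(den) = 3; compare against these criteria.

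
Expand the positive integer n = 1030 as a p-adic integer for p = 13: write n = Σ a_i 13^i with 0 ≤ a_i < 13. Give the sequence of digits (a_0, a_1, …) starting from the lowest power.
(a_0, a_1, …) = (3, 1, 6)

Repeated division by 13 gives the digits low-to-high: 1030 = 3 + 1·13^1 + 6·13^2. Digit sequence: (3, 1, 6).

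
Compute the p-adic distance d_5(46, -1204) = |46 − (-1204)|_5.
d_5(46, -1204) = 1/625

Step 1 — x − y = 46 − (-1204) = 1250. Step 2 — v_5(1250) = 4 (factor: 1250 = (5^4 · 2); the sign does not affect v_p). Step 3 — |x − y|_5 = 5^{-4} = 1/625.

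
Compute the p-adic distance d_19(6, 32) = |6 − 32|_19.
d_19(6, 32) = 1

Step 1 — x − y = 6 − 32 = -26. Step 2 — v_19(-26) = 0 (factor: -26 = −(19^0 · 26); the sign does not affect v_p). Step 3 — |x − y|_19 = 19^{0} = 1.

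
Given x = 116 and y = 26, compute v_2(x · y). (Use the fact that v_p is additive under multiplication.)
v_2(3016) = 3

v_p(x) = 2 (factor: 116 = 2^2 · 29); v_p(y) = 1 (factor: 26 = 2^1 · 13). Additivity: v_p(xy) = v_p(x) + v_p(y) = 2 + 1 = 3. (Direct check: xy = 3016 = 2^3 · (377).)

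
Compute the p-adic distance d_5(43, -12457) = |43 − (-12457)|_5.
d_5(43, -12457) = 1/3125

Step 1 — x − y = 43 − (-12457) = 12500. Step 2 — v_5(12500) = 5 (factor: 12500 = (5^5 · 4); the sign does not affect v_p). Step 3 — |x − y|_5 = 5^{-5} = 1/3125.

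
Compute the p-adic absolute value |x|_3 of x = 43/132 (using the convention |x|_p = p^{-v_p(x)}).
|43/132|_3 = 3

Step 1 — compute v_3(x) by factoring powers of 3 out of the numerator and denominator: v_3(43/132) = -1. Step 2 — apply |x|_p = p^{-v_p(x)} = 3^{1} = 3.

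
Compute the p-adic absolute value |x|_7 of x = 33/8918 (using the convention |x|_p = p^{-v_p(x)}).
|33/8918|_7 = 343

Step 1 — compute v_7(x) by factoring powers of 7 out of the numerator and denominator: v_7(33/8918) = -3. Step 2 — apply |x|_p = p^{-v_p(x)} = 7^{3} = 343.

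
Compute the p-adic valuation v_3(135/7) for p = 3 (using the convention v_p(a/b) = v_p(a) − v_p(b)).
v_3(135/7) = 3

Factor powers of 3 from the numerator and denominator of the reduced fraction: 135 = 3^3 · 5 and 7 = 3^0 · 7. Apply v_p(a/b) = v_p(a) − v_p(b): v_3(135/7) = 3 − 0 = 3.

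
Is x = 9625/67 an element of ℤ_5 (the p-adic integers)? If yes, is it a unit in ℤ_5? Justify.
x ∈ ℤ_5 but not a unit; v_5(x) = 3 > 0

ℤ_5 = {x ∈ ℚ_5 : v_5(x) ≥ 0} and ℤ_5^× = {x ∈ ℤ_5 : v_5(x) = 0}. Here v_5(9625/67) = v_5(num) − v_5(den) = 3; compare against these criteria.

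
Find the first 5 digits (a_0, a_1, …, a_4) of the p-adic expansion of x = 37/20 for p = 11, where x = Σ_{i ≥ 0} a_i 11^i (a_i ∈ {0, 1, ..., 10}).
(a_0, …, a_4) = (9, 1, 7, 1, 7)

v_11(37/20) = 0 (numerator and denominator both coprime to 11), so x ∈ ℤ_11^×. Compute digits iteratively via a_i = x_i mod 11, x_{i+1} = (x_i − a_i)/11, with x_0 = x:
  x_0 = 37/20;  a_0 = 9;  x_1 = (x_0 − 9)/11 = -13/20
  x_1 = -13/20;  a_1 = 1;  x_2 = (x_1 − 1)/11 = -3/20
  x_2 = -3/20;  a_2 = 7;  x_3 = (x_2 − 7)/11 = -13/20
  x_3 = -13/20;  a_3 = 1;  x_4 = (x_3 − 1)/11 = -3/20
  x_4 = -3/20;  a_4 = 7;  x_5 = (x_4 − 7)/11 = -13/20
Digits: (9, 1, 7, 1, 7).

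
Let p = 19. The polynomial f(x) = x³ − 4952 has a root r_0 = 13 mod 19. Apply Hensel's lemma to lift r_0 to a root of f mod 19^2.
r_1 = 336 (mod 361)

Hensel: r_{i+1} = r_i − f(r_i)/f′(r_i) mod 19^{i+2}, where f′(x) = 3x². Iterate:
  r_0 = 13 (mod 19)
  r_1 = 336 (mod 361)
Final: r = 336 with f(r) ≡ 0 mod 19^2.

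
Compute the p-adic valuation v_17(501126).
v_17(501126) = 4

v_17(n) is the largest exponent k such that 17^k divides n. Factor out: 501126 = 17^4 · 6. (Sign doesn't affect v_p.) So v_17(501126) = 4.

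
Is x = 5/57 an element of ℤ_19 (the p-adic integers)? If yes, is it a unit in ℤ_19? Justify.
x ∉ ℤ_19 (v_19(x) = -1 < 0)

ℤ_19 = {x ∈ ℚ_19 : v_19(x) ≥ 0} and ℤ_19^× = {x ∈ ℤ_19 : v_19(x) = 0}. Here v_19(5/57) = v_19(num) − v_19(den) = -1; compare against these criteria.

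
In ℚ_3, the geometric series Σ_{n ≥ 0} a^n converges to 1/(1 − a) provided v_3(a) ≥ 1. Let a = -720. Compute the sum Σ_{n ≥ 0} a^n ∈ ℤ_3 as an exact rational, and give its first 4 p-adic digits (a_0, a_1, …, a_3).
Σ a^n = 1/(1 − a) = 1/721;  first 4 digits = (1, 0, 1, 0)

v_3(a) = 2 ≥ 1, so the series converges in ℤ_3 to 1/(1 − a) = 1/(1 − (-720)) = 1/721. Expand this rational in ℤ_3: compute digits iteratively via d_i = x_i mod 3, x_{i+1} = (x_i − d_i)/3. The first 4 digits are (1, 0, 1, 0).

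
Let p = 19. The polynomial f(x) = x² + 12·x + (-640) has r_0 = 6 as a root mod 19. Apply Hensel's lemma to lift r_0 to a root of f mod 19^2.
r_1 = 329 (mod 361)

Hensel: r_{i+1} = r_i − f(r_i)·(f′(r_i))^{-1} mod 19^{i+2}, f′(x) = 2x + 12. Iterate:
  r_0 = 6 (mod 19)
  r_1 = 329 (mod 361)
Final: r = 329 satisfies f(r) ≡ 0 mod 19^2.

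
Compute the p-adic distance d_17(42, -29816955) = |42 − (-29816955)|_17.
d_17(42, -29816955) = 1/1419857

Step 1 — x − y = 42 − (-29816955) = 29816997. Step 2 — v_17(29816997) = 5 (factor: 29816997 = (17^5 · 21); the sign does not affect v_p). Step 3 — |x − y|_17 = 17^{-5} = 1/1419857.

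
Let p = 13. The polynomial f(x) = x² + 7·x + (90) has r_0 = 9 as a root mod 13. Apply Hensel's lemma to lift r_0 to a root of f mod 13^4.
r_3 = 12749 (mod 28561)

Hensel: r_{i+1} = r_i − f(r_i)·(f′(r_i))^{-1} mod 13^{i+2}, f′(x) = 2x + 7. Iterate:
  r_0 = 9 (mod 13)
  r_1 = 74 (mod 169)
  r_2 = 1764 (mod 2197)
  r_3 = 12749 (mod 28561)
Final: r = 12749 satisfies f(r) ≡ 0 mod 13^4.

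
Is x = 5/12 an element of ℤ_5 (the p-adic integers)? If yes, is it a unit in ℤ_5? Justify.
x ∈ ℤ_5 but not a unit; v_5(x) = 1 > 0

ℤ_5 = {x ∈ ℚ_5 : v_5(x) ≥ 0} and ℤ_5^× = {x ∈ ℤ_5 : v_5(x) = 0}. Here v_5(5/12) = v_5(num) − v_5(den) = 1; compare against these criteria.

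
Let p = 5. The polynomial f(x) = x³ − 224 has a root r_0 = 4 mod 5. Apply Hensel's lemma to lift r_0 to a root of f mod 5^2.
r_1 = 24 (mod 25)

Hensel: r_{i+1} = r_i − f(r_i)/f′(r_i) mod 5^{i+2}, where f′(x) = 3x². Iterate:
  r_0 = 4 (mod 5)
  r_1 = 24 (mod 25)
Final: r = 24 with f(r) ≡ 0 mod 5^2.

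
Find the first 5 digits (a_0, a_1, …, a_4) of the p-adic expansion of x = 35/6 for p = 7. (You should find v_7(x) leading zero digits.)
(a_0, …, a_4) = (0, 2, 1, 1, 1)

v_7(35/6) = 1, so a_0 = ... = a_0 = 0. Factor out: x = 7^1 · u with u = 5/6 a unit in ℤ_7. Expand u iteratively via a_{v+i} = u_i mod 7, u_{i+1} = (u_i − a_{v+i})/7:
  u_0 = 5/6;  a_1 = 2;  u_1 = (u_0 − 2)/7 = -1/6
  u_1 = -1/6;  a_2 = 1;  u_2 = (u_1 − 1)/7 = -1/6
  u_2 = -1/6;  a_3 = 1;  u_3 = (u_2 − 1)/7 = -1/6
  u_3 = -1/6;  a_4 = 1;  u_4 = (u_3 − 1)/7 = -1/6
Digits: (0, 2, 1, 1, 1).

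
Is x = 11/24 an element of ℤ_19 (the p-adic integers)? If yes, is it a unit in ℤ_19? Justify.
x ∈ ℤ_19^× (unit); v_19(x) = 0

ℤ_19 = {x ∈ ℚ_19 : v_19(x) ≥ 0} and ℤ_19^× = {x ∈ ℤ_19 : v_19(x) = 0}. Here v_19(11/24) = v_19(num) − v_19(den) = 0; compare against these criteria.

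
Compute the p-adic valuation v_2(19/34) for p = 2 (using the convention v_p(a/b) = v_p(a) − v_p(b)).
v_2(19/34) = -1

Factor powers of 2 from the numerator and denominator of the reduced fraction: 19 = 2^0 · 19 and 34 = 2^1 · 17. Apply v_p(a/b) = v_p(a) − v_p(b): v_2(19/34) = 0 − 1 = -1.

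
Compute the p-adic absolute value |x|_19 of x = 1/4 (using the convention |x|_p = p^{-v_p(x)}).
|1/4|_19 = 1

Step 1 — compute v_19(x) by factoring powers of 19 out of the numerator and denominator: v_19(1/4) = 0. Step 2 — apply |x|_p = p^{-v_p(x)} = 19^{0} = 1.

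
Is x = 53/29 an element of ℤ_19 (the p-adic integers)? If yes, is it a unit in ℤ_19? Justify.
x ∈ ℤ_19^× (unit); v_19(x) = 0

ℤ_19 = {x ∈ ℚ_19 : v_19(x) ≥ 0} and ℤ_19^× = {x ∈ ℤ_19 : v_19(x) = 0}. Here v_19(53/29) = v_19(num) − v_19(den) = 0; compare against these criteria.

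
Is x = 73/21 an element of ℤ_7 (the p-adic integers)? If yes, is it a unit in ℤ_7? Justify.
x ∉ ℤ_7 (v_7(x) = -1 < 0)

ℤ_7 = {x ∈ ℚ_7 : v_7(x) ≥ 0} and ℤ_7^× = {x ∈ ℤ_7 : v_7(x) = 0}. Here v_7(73/21) = v_7(num) − v_7(den) = -1; compare against these criteria.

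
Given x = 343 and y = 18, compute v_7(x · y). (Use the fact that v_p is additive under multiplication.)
v_7(6174) = 3

v_p(x) = 3 (factor: 343 = 7^3 · 1); v_p(y) = 0 (factor: 18 = 7^0 · 18). Additivity: v_p(xy) = v_p(x) + v_p(y) = 3 + 0 = 3. (Direct check: xy = 6174 = 7^3 · (18).)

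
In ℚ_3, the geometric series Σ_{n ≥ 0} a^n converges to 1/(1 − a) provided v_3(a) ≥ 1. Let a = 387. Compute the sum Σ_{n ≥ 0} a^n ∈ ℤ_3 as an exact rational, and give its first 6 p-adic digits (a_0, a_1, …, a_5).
Σ a^n = 1/(1 − a) = -1/386;  first 6 digits = (1, 0, 1, 2, 2, 2)

v_3(a) = 2 ≥ 1, so the series converges in ℤ_3 to 1/(1 − a) = 1/(1 − 387) = -1/386. Expand this rational in ℤ_3: compute digits iteratively via d_i = x_i mod 3, x_{i+1} = (x_i − d_i)/3. The first 6 digits are (1, 0, 1, 2, 2, 2).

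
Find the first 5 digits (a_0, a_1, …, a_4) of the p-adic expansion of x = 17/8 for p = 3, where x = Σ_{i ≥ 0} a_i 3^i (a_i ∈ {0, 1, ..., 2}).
(a_0, …, a_4) = (1, 0, 2, 2, 1)

v_3(17/8) = 0 (numerator and denominator both coprime to 3), so x ∈ ℤ_3^×. Compute digits iteratively via a_i = x_i mod 3, x_{i+1} = (x_i − a_i)/3, with x_0 = x:
  x_0 = 17/8;  a_0 = 1;  x_1 = (x_0 − 1)/3 = 3/8
  x_1 = 3/8;  a_1 = 0;  x_2 = (x_1 − 0)/3 = 1/8
  x_2 = 1/8;  a_2 = 2;  x_3 = (x_2 − 2)/3 = -5/8
  x_3 = -5/8;  a_3 = 2;  x_4 = (x_3 − 2)/3 = -7/8
  x_4 = -7/8;  a_4 = 1;  x_5 = (x_4 − 1)/3 = -5/8
Digits: (1, 0, 2, 2, 1).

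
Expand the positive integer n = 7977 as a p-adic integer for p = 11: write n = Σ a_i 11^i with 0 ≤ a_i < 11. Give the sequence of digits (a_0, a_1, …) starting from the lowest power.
(a_0, a_1, …) = (2, 10, 10, 5)

Repeated division by 11 gives the digits low-to-high: 7977 = 2 + 10·11^1 + 10·11^2 + 5·11^3. Digit sequence: (2, 10, 10, 5).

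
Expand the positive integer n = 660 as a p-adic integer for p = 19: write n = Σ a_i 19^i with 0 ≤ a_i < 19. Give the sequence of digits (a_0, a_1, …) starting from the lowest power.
(a_0, a_1, …) = (14, 15, 1)

Repeated division by 19 gives the digits low-to-high: 660 = 14 + 15·19^1 + 1·19^2. Digit sequence: (14, 15, 1).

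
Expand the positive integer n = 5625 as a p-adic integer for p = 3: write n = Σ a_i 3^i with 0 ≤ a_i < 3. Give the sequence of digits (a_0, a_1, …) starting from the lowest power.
(a_0, a_1, …) = (0, 0, 1, 1, 0, 2, 1, 2)

Repeated division by 3 gives the digits low-to-high: 5625 = 1·3^2 + 1·3^3 + 2·3^5 + 1·3^6 + 2·3^7. Digit sequence: (0, 0, 1, 1, 0, 2, 1, 2).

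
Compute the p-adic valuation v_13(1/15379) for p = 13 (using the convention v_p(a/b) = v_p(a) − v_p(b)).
v_13(1/15379) = -3

Factor powers of 13 from the numerator and denominator of the reduced fraction: 1 = 13^0 · 1 and 15379 = 13^3 · 7. Apply v_p(a/b) = v_p(a) − v_p(b): v_13(1/15379) = 0 − 3 = -3.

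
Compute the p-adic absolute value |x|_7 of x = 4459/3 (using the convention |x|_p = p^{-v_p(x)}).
|4459/3|_7 = 1/343

Step 1 — compute v_7(x) by factoring powers of 7 out of the numerator and denominator: v_7(4459/3) = 3. Step 2 — apply |x|_p = p^{-v_p(x)} = 7^{-3} = 1/343.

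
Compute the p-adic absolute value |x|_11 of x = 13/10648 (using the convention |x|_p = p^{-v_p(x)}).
|13/10648|_11 = 1331

Step 1 — compute v_11(x) by factoring powers of 11 out of the numerator and denominator: v_11(13/10648) = -3. Step 2 — apply |x|_p = p^{-v_p(x)} = 11^{3} = 1331.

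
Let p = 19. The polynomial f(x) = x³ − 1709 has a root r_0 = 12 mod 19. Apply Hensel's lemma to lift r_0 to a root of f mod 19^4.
r_3 = 30412 (mod 130321)

Hensel: r_{i+1} = r_i − f(r_i)/f′(r_i) mod 19^{i+2}, where f′(x) = 3x². Iterate:
  r_0 = 12 (mod 19)
  r_1 = 88 (mod 361)
  r_2 = 2976 (mod 6859)
  r_3 = 30412 (mod 130321)
Final: r = 30412 with f(r) ≡ 0 mod 19^4.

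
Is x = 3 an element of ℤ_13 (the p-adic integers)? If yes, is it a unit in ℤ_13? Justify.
x ∈ ℤ_13^× (unit); v_13(x) = 0

ℤ_13 = {x ∈ ℚ_13 : v_13(x) ≥ 0} and ℤ_13^× = {x ∈ ℤ_13 : v_13(x) = 0}. Here v_13(3) = v_13(num) − v_13(den) = 0; compare against these criteria.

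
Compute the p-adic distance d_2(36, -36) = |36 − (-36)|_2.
d_2(36, -36) = 1/8

Step 1 — x − y = 36 − (-36) = 72. Step 2 — v_2(72) = 3 (factor: 72 = (2^3 · 9); the sign does not affect v_p). Step 3 — |x − y|_2 = 2^{-3} = 1/8.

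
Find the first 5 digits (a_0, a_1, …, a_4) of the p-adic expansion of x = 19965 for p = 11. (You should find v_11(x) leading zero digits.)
(a_0, …, a_4) = (0, 0, 0, 4, 1)

v_11(19965) = 3, so a_0 = ... = a_2 = 0. Factor out: x = 11^3 · u with u = 15 a unit in ℤ_11. Expand u iteratively via a_{v+i} = u_i mod 11, u_{i+1} = (u_i − a_{v+i})/11:
  u_0 = 15;  a_3 = 4;  u_1 = (u_0 − 4)/11 = 1
  u_1 = 1;  a_4 = 1;  u_2 = (u_1 − 1)/11 = 0
Digits: (0, 0, 0, 4, 1).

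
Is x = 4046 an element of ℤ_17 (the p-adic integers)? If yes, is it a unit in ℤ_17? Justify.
x ∈ ℤ_17 but not a unit; v_17(x) = 2 > 0

ℤ_17 = {x ∈ ℚ_17 : v_17(x) ≥ 0} and ℤ_17^× = {x ∈ ℤ_17 : v_17(x) = 0}. Here v_17(4046) = v_17(num) − v_17(den) = 2; compare against these criteria.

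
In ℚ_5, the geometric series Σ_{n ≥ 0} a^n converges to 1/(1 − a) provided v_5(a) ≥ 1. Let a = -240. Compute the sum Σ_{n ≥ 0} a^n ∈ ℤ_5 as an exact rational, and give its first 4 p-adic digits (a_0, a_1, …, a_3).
Σ a^n = 1/(1 − a) = 1/241;  first 4 digits = (1, 2, 4, 1)

v_5(a) = 1 ≥ 1, so the series converges in ℤ_5 to 1/(1 − a) = 1/(1 − (-240)) = 1/241. Expand this rational in ℤ_5: compute digits iteratively via d_i = x_i mod 5, x_{i+1} = (x_i − d_i)/5. The first 4 digits are (1, 2, 4, 1).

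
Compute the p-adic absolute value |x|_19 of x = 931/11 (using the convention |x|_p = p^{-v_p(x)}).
|931/11|_19 = 1/19

Step 1 — compute v_19(x) by factoring powers of 19 out of the numerator and denominator: v_19(931/11) = 1. Step 2 — apply |x|_p = p^{-v_p(x)} = 19^{-1} = 1/19.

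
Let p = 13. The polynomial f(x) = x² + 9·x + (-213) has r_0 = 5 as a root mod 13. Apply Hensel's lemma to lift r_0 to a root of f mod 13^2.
r_1 = 57 (mod 169)

Hensel: r_{i+1} = r_i − f(r_i)·(f′(r_i))^{-1} mod 13^{i+2}, f′(x) = 2x + 9. Iterate:
  r_0 = 5 (mod 13)
  r_1 = 57 (mod 169)
Final: r = 57 satisfies f(r) ≡ 0 mod 13^2.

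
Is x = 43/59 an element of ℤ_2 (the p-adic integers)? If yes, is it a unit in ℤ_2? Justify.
x ∈ ℤ_2^× (unit); v_2(x) = 0

ℤ_2 = {x ∈ ℚ_2 : v_2(x) ≥ 0} and ℤ_2^× = {x ∈ ℤ_2 : v_2(x) = 0}. Here v_2(43/59) = v_2(num) − v_2(den) = 0; compare against these criteria.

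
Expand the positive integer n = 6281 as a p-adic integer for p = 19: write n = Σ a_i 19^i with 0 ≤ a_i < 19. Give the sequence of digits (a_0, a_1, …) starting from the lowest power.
(a_0, a_1, …) = (11, 7, 17)

Repeated division by 19 gives the digits low-to-high: 6281 = 11 + 7·19^1 + 17·19^2. Digit sequence: (11, 7, 17).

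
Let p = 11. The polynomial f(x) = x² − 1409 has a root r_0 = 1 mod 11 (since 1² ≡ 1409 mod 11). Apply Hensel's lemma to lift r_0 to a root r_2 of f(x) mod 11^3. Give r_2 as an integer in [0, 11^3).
r_2 = 463 (mod 1331)

Hensel's recurrence: r_{i+1} = r_i − f(r_i)·(f′(r_i))^{-1} mod 11^{i+2}, with f′(x) = 2x. Iterate:
  r_0 = 1 (mod 11)
  r_1 = 100 (mod 121)
  r_2 = 463 (mod 1331)
Final: r_2 = 463, and one checks f(r_2) ≡ 0 mod 11^3.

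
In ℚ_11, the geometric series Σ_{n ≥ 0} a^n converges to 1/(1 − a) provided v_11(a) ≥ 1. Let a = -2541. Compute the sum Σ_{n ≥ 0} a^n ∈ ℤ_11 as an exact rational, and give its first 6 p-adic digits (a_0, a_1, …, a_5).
Σ a^n = 1/(1 − a) = 1/2542;  first 6 digits = (1, 0, 1, 9, 0, 7)

v_11(a) = 2 ≥ 1, so the series converges in ℤ_11 to 1/(1 − a) = 1/(1 − (-2541)) = 1/2542. Expand this rational in ℤ_11: compute digits iteratively via d_i = x_i mod 11, x_{i+1} = (x_i − d_i)/11. The first 6 digits are (1, 0, 1, 9, 0, 7).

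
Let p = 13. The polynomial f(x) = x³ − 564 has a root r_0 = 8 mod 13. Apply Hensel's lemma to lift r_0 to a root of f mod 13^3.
r_2 = 47 (mod 2197)

Hensel: r_{i+1} = r_i − f(r_i)/f′(r_i) mod 13^{i+2}, where f′(x) = 3x². Iterate:
  r_0 = 8 (mod 13)
  r_1 = 47 (mod 169)
  r_2 = 47 (mod 2197)
Final: r = 47 with f(r) ≡ 0 mod 13^3.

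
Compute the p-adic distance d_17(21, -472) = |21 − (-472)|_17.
d_17(21, -472) = 1/17

Step 1 — x − y = 21 − (-472) = 493. Step 2 — v_17(493) = 1 (factor: 493 = (17^1 · 29); the sign does not affect v_p). Step 3 — |x − y|_17 = 17^{-1} = 1/17.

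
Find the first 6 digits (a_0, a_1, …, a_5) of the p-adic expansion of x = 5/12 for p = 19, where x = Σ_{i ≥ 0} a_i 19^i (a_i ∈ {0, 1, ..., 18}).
(a_0, …, a_5) = (2, 11, 1, 11, 1, 11)

v_19(5/12) = 0 (numerator and denominator both coprime to 19), so x ∈ ℤ_19^×. Compute digits iteratively via a_i = x_i mod 19, x_{i+1} = (x_i − a_i)/19, with x_0 = x:
  x_0 = 5/12;  a_0 = 2;  x_1 = (x_0 − 2)/19 = -1/12
  x_1 = -1/12;  a_1 = 11;  x_2 = (x_1 − 11)/19 = -7/12
  x_2 = -7/12;  a_2 = 1;  x_3 = (x_2 − 1)/19 = -1/12
  x_3 = -1/12;  a_3 = 11;  x_4 = (x_3 − 11)/19 = -7/12
  x_4 = -7/12;  a_4 = 1;  x_5 = (x_4 − 1)/19 = -1/12
  x_5 = -1/12;  a_5 = 11;  x_6 = (x_5 − 11)/19 = -7/12
Digits: (2, 11, 1, 11, 1, 11).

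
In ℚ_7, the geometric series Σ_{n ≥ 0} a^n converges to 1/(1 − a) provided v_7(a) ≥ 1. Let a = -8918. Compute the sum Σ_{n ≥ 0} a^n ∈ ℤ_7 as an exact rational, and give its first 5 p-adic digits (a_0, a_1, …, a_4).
Σ a^n = 1/(1 − a) = 1/8919;  first 5 digits = (1, 0, 0, 2, 3)

v_7(a) = 3 ≥ 1, so the series converges in ℤ_7 to 1/(1 − a) = 1/(1 − (-8918)) = 1/8919. Expand this rational in ℤ_7: compute digits iteratively via d_i = x_i mod 7, x_{i+1} = (x_i − d_i)/7. The first 5 digits are (1, 0, 0, 2, 3).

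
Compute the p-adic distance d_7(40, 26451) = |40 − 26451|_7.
d_7(40, 26451) = 1/2401

Step 1 — x − y = 40 − 26451 = -26411. Step 2 — v_7(-26411) = 4 (factor: -26411 = −(7^4 · 11); the sign does not affect v_p). Step 3 — |x − y|_7 = 7^{-4} = 1/2401.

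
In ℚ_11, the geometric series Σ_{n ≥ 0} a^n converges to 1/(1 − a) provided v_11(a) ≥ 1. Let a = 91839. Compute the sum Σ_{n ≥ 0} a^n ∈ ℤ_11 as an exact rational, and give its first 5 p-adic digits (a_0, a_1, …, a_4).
Σ a^n = 1/(1 − a) = -1/91838;  first 5 digits = (1, 0, 0, 3, 6)

v_11(a) = 3 ≥ 1, so the series converges in ℤ_11 to 1/(1 − a) = 1/(1 − 91839) = -1/91838. Expand this rational in ℤ_11: compute digits iteratively via d_i = x_i mod 11, x_{i+1} = (x_i − d_i)/11. The first 5 digits are (1, 0, 0, 3, 6).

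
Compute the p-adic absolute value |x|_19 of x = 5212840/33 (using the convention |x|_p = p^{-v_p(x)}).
|5212840/33|_19 = 1/130321

Step 1 — compute v_19(x) by factoring powers of 19 out of the numerator and denominator: v_19(5212840/33) = 4. Step 2 — apply |x|_p = p^{-v_p(x)} = 19^{-4} = 1/130321.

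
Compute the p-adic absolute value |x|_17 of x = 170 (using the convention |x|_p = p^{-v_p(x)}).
|170|_17 = 1/17

Step 1 — compute v_17(x) by factoring powers of 17 out of the numerator and denominator: v_17(170) = 1. Step 2 — apply |x|_p = p^{-v_p(x)} = 17^{-1} = 1/17.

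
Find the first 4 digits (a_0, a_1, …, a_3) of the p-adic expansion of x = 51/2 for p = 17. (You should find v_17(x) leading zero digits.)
(a_0, …, a_3) = (0, 10, 8, 8)

v_17(51/2) = 1, so a_0 = ... = a_0 = 0. Factor out: x = 17^1 · u with u = 3/2 a unit in ℤ_17. Expand u iteratively via a_{v+i} = u_i mod 17, u_{i+1} = (u_i − a_{v+i})/17:
  u_0 = 3/2;  a_1 = 10;  u_1 = (u_0 − 10)/17 = -1/2
  u_1 = -1/2;  a_2 = 8;  u_2 = (u_1 − 8)/17 = -1/2
  u_2 = -1/2;  a_3 = 8;  u_3 = (u_2 − 8)/17 = -1/2
Digits: (0, 10, 8, 8).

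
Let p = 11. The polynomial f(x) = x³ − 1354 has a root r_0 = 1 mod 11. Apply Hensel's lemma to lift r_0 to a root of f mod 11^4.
r_3 = 694 (mod 14641)

Hensel: r_{i+1} = r_i − f(r_i)/f′(r_i) mod 11^{i+2}, where f′(x) = 3x². Iterate:
  r_0 = 1 (mod 11)
  r_1 = 89 (mod 121)
  r_2 = 694 (mod 1331)
  r_3 = 694 (mod 14641)
Final: r = 694 with f(r) ≡ 0 mod 11^4.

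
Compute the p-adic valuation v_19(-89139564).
v_19(-89139564) = 5

v_19(n) is the largest exponent k such that 19^k divides n. Factor out: -89139564 = -19^5 · 36. (Sign doesn't affect v_p.) So v_19(-89139564) = 5.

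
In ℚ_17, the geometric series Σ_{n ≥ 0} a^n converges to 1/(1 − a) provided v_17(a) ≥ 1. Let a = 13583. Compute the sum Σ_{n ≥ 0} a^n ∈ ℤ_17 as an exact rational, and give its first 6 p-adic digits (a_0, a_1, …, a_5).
Σ a^n = 1/(1 − a) = -1/13582;  first 6 digits = (1, 0, 13, 2, 16, 10)

v_17(a) = 2 ≥ 1, so the series converges in ℤ_17 to 1/(1 − a) = 1/(1 − 13583) = -1/13582. Expand this rational in ℤ_17: compute digits iteratively via d_i = x_i mod 17, x_{i+1} = (x_i − d_i)/17. The first 6 digits are (1, 0, 13, 2, 16, 10).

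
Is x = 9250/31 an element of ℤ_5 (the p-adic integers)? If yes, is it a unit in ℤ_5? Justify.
x ∈ ℤ_5 but not a unit; v_5(x) = 3 > 0

ℤ_5 = {x ∈ ℚ_5 : v_5(x) ≥ 0} and ℤ_5^× = {x ∈ ℤ_5 : v_5(x) = 0}. Here v_5(9250/31) = v_5(num) − v_5(den) = 3; compare against these criteria.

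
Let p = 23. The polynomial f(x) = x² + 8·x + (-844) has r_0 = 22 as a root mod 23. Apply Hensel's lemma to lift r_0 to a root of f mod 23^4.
r_3 = 5519 (mod 279841)

Hensel: r_{i+1} = r_i − f(r_i)·(f′(r_i))^{-1} mod 23^{i+2}, f′(x) = 2x + 8. Iterate:
  r_0 = 22 (mod 23)
  r_1 = 229 (mod 529)
  r_2 = 5519 (mod 12167)
  r_3 = 5519 (mod 279841)
Final: r = 5519 satisfies f(r) ≡ 0 mod 23^4.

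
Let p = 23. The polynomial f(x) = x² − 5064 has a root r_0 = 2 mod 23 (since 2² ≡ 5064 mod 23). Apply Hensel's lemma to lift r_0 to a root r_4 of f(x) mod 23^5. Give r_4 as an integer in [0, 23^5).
r_4 = 2493915 (mod 6436343)

Hensel's recurrence: r_{i+1} = r_i − f(r_i)·(f′(r_i))^{-1} mod 23^{i+2}, with f′(x) = 2x. Iterate:
  r_0 = 2 (mod 23)
  r_1 = 209 (mod 529)
  r_2 = 11847 (mod 12167)
  r_3 = 255187 (mod 279841)
  r_4 = 2493915 (mod 6436343)
Final: r_4 = 2493915, and one checks f(r_4) ≡ 0 mod 23^5.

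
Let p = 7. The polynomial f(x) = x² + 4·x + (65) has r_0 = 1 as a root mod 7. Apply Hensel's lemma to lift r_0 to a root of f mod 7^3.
r_2 = 316 (mod 343)

Hensel: r_{i+1} = r_i − f(r_i)·(f′(r_i))^{-1} mod 7^{i+2}, f′(x) = 2x + 4. Iterate:
  r_0 = 1 (mod 7)
  r_1 = 22 (mod 49)
  r_2 = 316 (mod 343)
Final: r = 316 satisfies f(r) ≡ 0 mod 7^3.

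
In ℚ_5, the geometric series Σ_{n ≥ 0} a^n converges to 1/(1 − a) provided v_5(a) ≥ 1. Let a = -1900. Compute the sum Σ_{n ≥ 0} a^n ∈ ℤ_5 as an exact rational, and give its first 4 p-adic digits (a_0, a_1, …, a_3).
Σ a^n = 1/(1 − a) = 1/1901;  first 4 digits = (1, 0, 4, 4)

v_5(a) = 2 ≥ 1, so the series converges in ℤ_5 to 1/(1 − a) = 1/(1 − (-1900)) = 1/1901. Expand this rational in ℤ_5: compute digits iteratively via d_i = x_i mod 5, x_{i+1} = (x_i − d_i)/5. The first 4 digits are (1, 0, 4, 4).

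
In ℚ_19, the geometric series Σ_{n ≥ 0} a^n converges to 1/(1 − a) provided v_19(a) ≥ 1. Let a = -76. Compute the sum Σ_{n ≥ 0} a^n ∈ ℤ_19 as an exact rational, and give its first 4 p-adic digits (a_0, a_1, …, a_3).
Σ a^n = 1/(1 − a) = 1/77;  first 4 digits = (1, 15, 15, 12)

v_19(a) = 1 ≥ 1, so the series converges in ℤ_19 to 1/(1 − a) = 1/(1 − (-76)) = 1/77. Expand this rational in ℤ_19: compute digits iteratively via d_i = x_i mod 19, x_{i+1} = (x_i − d_i)/19. The first 4 digits are (1, 15, 15, 12).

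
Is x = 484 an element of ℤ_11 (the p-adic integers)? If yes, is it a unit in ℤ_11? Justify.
x ∈ ℤ_11 but not a unit; v_11(x) = 2 > 0

ℤ_11 = {x ∈ ℚ_11 : v_11(x) ≥ 0} and ℤ_11^× = {x ∈ ℤ_11 : v_11(x) = 0}. Here v_11(484) = v_11(num) − v_11(den) = 2; compare against these criteria.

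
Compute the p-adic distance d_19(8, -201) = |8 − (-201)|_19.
d_19(8, -201) = 1/19

Step 1 — x − y = 8 − (-201) = 209. Step 2 — v_19(209) = 1 (factor: 209 = (19^1 · 11); the sign does not affect v_p). Step 3 — |x − y|_19 = 19^{-1} = 1/19.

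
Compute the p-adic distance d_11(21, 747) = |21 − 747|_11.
d_11(21, 747) = 1/121

Step 1 — x − y = 21 − 747 = -726. Step 2 — v_11(-726) = 2 (factor: -726 = −(11^2 · 6); the sign does not affect v_p). Step 3 — |x − y|_11 = 11^{-2} = 1/121.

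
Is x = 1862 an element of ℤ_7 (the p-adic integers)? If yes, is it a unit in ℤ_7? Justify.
x ∈ ℤ_7 but not a unit; v_7(x) = 2 > 0

ℤ_7 = {x ∈ ℚ_7 : v_7(x) ≥ 0} and ℤ_7^× = {x ∈ ℤ_7 : v_7(x) = 0}. Here v_7(1862) = v_7(num) − v_7(den) = 2; compare against these criteria.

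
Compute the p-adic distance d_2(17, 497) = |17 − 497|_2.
d_2(17, 497) = 1/32

Step 1 — x − y = 17 − 497 = -480. Step 2 — v_2(-480) = 5 (factor: -480 = −(2^5 · 15); the sign does not affect v_p). Step 3 — |x − y|_2 = 2^{-5} = 1/32.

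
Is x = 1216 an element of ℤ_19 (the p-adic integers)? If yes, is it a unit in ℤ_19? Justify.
x ∈ ℤ_19 but not a unit; v_19(x) = 1 > 0

ℤ_19 = {x ∈ ℚ_19 : v_19(x) ≥ 0} and ℤ_19^× = {x ∈ ℤ_19 : v_19(x) = 0}. Here v_19(1216) = v_19(num) − v_19(den) = 1; compare against these criteria.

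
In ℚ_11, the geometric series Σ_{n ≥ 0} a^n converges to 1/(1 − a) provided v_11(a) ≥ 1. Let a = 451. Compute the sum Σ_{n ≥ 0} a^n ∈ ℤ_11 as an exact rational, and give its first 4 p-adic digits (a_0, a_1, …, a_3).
Σ a^n = 1/(1 − a) = -1/450;  first 4 digits = (1, 8, 1, 5)

v_11(a) = 1 ≥ 1, so the series converges in ℤ_11 to 1/(1 − a) = 1/(1 − 451) = -1/450. Expand this rational in ℤ_11: compute digits iteratively via d_i = x_i mod 11, x_{i+1} = (x_i − d_i)/11. The first 4 digits are (1, 8, 1, 5).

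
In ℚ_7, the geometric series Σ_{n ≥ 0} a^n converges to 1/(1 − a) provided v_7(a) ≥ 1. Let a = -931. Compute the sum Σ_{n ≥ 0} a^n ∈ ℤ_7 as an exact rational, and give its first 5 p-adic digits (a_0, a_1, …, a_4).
Σ a^n = 1/(1 − a) = 1/932;  first 5 digits = (1, 0, 2, 4, 3)

v_7(a) = 2 ≥ 1, so the series converges in ℤ_7 to 1/(1 − a) = 1/(1 − (-931)) = 1/932. Expand this rational in ℤ_7: compute digits iteratively via d_i = x_i mod 7, x_{i+1} = (x_i − d_i)/7. The first 5 digits are (1, 0, 2, 4, 3).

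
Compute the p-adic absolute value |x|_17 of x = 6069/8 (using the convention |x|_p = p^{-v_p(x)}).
|6069/8|_17 = 1/289

Step 1 — compute v_17(x) by factoring powers of 17 out of the numerator and denominator: v_17(6069/8) = 2. Step 2 — apply |x|_p = p^{-v_p(x)} = 17^{-2} = 1/289.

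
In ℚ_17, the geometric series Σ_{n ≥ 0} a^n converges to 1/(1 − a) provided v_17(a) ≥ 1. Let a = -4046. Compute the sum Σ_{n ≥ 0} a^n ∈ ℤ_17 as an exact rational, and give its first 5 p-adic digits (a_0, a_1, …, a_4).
Σ a^n = 1/(1 − a) = 1/4047;  first 5 digits = (1, 0, 3, 16, 8)

v_17(a) = 2 ≥ 1, so the series converges in ℤ_17 to 1/(1 − a) = 1/(1 − (-4046)) = 1/4047. Expand this rational in ℤ_17: compute digits iteratively via d_i = x_i mod 17, x_{i+1} = (x_i − d_i)/17. The first 5 digits are (1, 0, 3, 16, 8).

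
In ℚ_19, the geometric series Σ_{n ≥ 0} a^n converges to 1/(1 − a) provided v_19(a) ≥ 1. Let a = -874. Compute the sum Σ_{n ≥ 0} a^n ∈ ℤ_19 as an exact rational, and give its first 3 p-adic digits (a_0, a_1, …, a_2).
Σ a^n = 1/(1 − a) = 1/875;  first 3 digits = (1, 11, 4)

v_19(a) = 1 ≥ 1, so the series converges in ℤ_19 to 1/(1 − a) = 1/(1 − (-874)) = 1/875. Expand this rational in ℤ_19: compute digits iteratively via d_i = x_i mod 19, x_{i+1} = (x_i − d_i)/19. The first 3 digits are (1, 11, 4).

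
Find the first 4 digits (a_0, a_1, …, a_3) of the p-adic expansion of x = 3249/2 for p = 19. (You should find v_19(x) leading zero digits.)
(a_0, …, a_3) = (0, 0, 14, 9)

v_19(3249/2) = 2, so a_0 = ... = a_1 = 0. Factor out: x = 19^2 · u with u = 9/2 a unit in ℤ_19. Expand u iteratively via a_{v+i} = u_i mod 19, u_{i+1} = (u_i − a_{v+i})/19:
  u_0 = 9/2;  a_2 = 14;  u_1 = (u_0 − 14)/19 = -1/2
  u_1 = -1/2;  a_3 = 9;  u_2 = (u_1 − 9)/19 = -1/2
Digits: (0, 0, 14, 9).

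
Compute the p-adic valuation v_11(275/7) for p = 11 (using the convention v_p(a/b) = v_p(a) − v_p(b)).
v_11(275/7) = 1

Factor powers of 11 from the numerator and denominator of the reduced fraction: 275 = 11^1 · 25 and 7 = 11^0 · 7. Apply v_p(a/b) = v_p(a) − v_p(b): v_11(275/7) = 1 − 0 = 1.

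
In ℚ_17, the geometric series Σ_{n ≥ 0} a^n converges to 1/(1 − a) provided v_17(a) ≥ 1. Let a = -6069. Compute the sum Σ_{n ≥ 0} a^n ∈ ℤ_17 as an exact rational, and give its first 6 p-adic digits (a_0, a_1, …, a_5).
Σ a^n = 1/(1 − a) = 1/6070;  first 6 digits = (1, 0, 13, 15, 15, 8)

v_17(a) = 2 ≥ 1, so the series converges in ℤ_17 to 1/(1 − a) = 1/(1 − (-6069)) = 1/6070. Expand this rational in ℤ_17: compute digits iteratively via d_i = x_i mod 17, x_{i+1} = (x_i − d_i)/17. The first 6 digits are (1, 0, 13, 15, 15, 8).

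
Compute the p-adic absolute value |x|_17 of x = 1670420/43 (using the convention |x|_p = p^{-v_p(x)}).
|1670420/43|_17 = 1/83521

Step 1 — compute v_17(x) by factoring powers of 17 out of the numerator and denominator: v_17(1670420/43) = 4. Step 2 — apply |x|_p = p^{-v_p(x)} = 17^{-4} = 1/83521.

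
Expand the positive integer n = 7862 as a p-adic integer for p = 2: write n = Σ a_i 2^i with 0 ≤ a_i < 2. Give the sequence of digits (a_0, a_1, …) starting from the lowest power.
(a_0, a_1, …) = (0, 1, 1, 0, 1, 1, 0, 1, 0, 1, 1, 1, 1)

Repeated division by 2 gives the digits low-to-high: 7862 = 1·2^1 + 1·2^2 + 1·2^4 + 1·2^5 + 1·2^7 + 1·2^9 + 1·2^10 + 1·2^11 + 1·2^12. Digit sequence: (0, 1, 1, 0, 1, 1, 0, 1, 0, 1, 1, 1, 1).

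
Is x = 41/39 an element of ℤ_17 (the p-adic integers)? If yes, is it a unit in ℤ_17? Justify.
x ∈ ℤ_17^× (unit); v_17(x) = 0

ℤ_17 = {x ∈ ℚ_17 : v_17(x) ≥ 0} and ℤ_17^× = {x ∈ ℤ_17 : v_17(x) = 0}. Here v_17(41/39) = v_17(num) − v_17(den) = 0; compare against these criteria.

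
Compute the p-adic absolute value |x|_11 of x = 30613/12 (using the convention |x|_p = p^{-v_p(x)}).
|30613/12|_11 = 1/1331

Step 1 — compute v_11(x) by factoring powers of 11 out of the numerator and denominator: v_11(30613/12) = 3. Step 2 — apply |x|_p = p^{-v_p(x)} = 11^{-3} = 1/1331.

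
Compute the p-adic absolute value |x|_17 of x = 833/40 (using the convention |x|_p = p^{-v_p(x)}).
|833/40|_17 = 1/17

Step 1 — compute v_17(x) by factoring powers of 17 out of the numerator and denominator: v_17(833/40) = 1. Step 2 — apply |x|_p = p^{-v_p(x)} = 17^{-1} = 1/17.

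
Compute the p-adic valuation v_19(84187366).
v_19(84187366) = 5

v_19(n) is the largest exponent k such that 19^k divides n. Factor out: 84187366 = 19^5 · 34. (Sign doesn't affect v_p.) So v_19(84187366) = 5.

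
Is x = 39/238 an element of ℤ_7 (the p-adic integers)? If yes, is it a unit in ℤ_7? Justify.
x ∉ ℤ_7 (v_7(x) = -1 < 0)

ℤ_7 = {x ∈ ℚ_7 : v_7(x) ≥ 0} and ℤ_7^× = {x ∈ ℤ_7 : v_7(x) = 0}. Here v_7(39/238) = v_7(num) − v_7(den) = -1; compare against these criteria.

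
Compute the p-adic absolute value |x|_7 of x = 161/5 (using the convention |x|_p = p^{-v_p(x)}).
|161/5|_7 = 1/7

Step 1 — compute v_7(x) by factoring powers of 7 out of the numerator and denominator: v_7(161/5) = 1. Step 2 — apply |x|_p = p^{-v_p(x)} = 7^{-1} = 1/7.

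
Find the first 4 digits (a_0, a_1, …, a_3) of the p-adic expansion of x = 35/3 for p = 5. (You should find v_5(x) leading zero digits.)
(a_0, …, a_3) = (0, 4, 3, 1)

v_5(35/3) = 1, so a_0 = ... = a_0 = 0. Factor out: x = 5^1 · u with u = 7/3 a unit in ℤ_5. Expand u iteratively via a_{v+i} = u_i mod 5, u_{i+1} = (u_i − a_{v+i})/5:
  u_0 = 7/3;  a_1 = 4;  u_1 = (u_0 − 4)/5 = -1/3
  u_1 = -1/3;  a_2 = 3;  u_2 = (u_1 − 3)/5 = -2/3
  u_2 = -2/3;  a_3 = 1;  u_3 = (u_2 − 1)/5 = -1/3
Digits: (0, 4, 3, 1).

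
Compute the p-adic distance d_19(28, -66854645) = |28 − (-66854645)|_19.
d_19(28, -66854645) = 1/2476099

Step 1 — x − y = 28 − (-66854645) = 66854673. Step 2 — v_19(66854673) = 5 (factor: 66854673 = (19^5 · 27); the sign does not affect v_p). Step 3 — |x − y|_19 = 19^{-5} = 1/2476099.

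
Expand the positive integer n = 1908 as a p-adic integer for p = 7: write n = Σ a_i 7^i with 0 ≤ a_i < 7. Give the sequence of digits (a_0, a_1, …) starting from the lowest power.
(a_0, a_1, …) = (4, 6, 3, 5)

Repeated division by 7 gives the digits low-to-high: 1908 = 4 + 6·7^1 + 3·7^2 + 5·7^3. Digit sequence: (4, 6, 3, 5).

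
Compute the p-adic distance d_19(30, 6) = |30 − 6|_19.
d_19(30, 6) = 1

Step 1 — x − y = 30 − 6 = 24. Step 2 — v_19(24) = 0 (factor: 24 = (19^0 · 24); the sign does not affect v_p). Step 3 — |x − y|_19 = 19^{0} = 1.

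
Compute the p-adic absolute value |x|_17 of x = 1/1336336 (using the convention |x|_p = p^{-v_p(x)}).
|1/1336336|_17 = 83521

Step 1 — compute v_17(x) by factoring powers of 17 out of the numerator and denominator: v_17(1/1336336) = -4. Step 2 — apply |x|_p = p^{-v_p(x)} = 17^{4} = 83521.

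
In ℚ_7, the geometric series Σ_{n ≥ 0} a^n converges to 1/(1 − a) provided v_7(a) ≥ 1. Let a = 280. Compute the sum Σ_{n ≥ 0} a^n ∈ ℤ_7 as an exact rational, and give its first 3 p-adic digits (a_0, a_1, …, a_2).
Σ a^n = 1/(1 − a) = -1/279;  first 3 digits = (1, 5, 2)

v_7(a) = 1 ≥ 1, so the series converges in ℤ_7 to 1/(1 − a) = 1/(1 − 280) = -1/279. Expand this rational in ℤ_7: compute digits iteratively via d_i = x_i mod 7, x_{i+1} = (x_i − d_i)/7. The first 3 digits are (1, 5, 2).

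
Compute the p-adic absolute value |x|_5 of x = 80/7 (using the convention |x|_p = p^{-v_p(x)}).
|80/7|_5 = 1/5

Step 1 — compute v_5(x) by factoring powers of 5 out of the numerator and denominator: v_5(80/7) = 1. Step 2 — apply |x|_p = p^{-v_p(x)} = 5^{-1} = 1/5.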